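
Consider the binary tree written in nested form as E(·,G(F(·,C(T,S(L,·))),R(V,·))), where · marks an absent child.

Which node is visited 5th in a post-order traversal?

F

Post-order visits the left subtree, then the right subtree, then the node.
At E: no left child.
At E: go right to G.
  At G: go left to F.
    At F: no left child.
    At F: go right to C.
      At C: go left to T.
        T is a leaf — visit T.
      At C: go right to S.
        At S: go left to L.
          L is a leaf — visit L.
        At S: no right child.
        Visit S.
      Visit C.
    Visit F.
  At G: go right to R.
    At R: go left to V.
      V is a leaf — visit V.
    At R: no right child.
    Visit R.
  Visit G.
Visit E.
Full post-order sequence: T, L, S, C, F, V, R, G, E.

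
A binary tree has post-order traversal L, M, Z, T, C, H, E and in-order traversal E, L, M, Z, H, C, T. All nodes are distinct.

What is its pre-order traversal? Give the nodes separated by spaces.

The last element of post-order is the root; it splits in-order into left and right subtrees.
Root E: left subtree has 0 nodes { }, right has 6 {L, M, Z, H, C, T}.
  Root H: left subtree has 3 nodes {L, M, Z}, right has 2 {C, T}.
    Root Z: left subtree has 2 nodes {L, M}, right has 0 { }.
      Root M: left subtree has 1 node {L}, right has 0 { }.
    Root C: left subtree has 0 nodes { }, right has 1 {T}.

E H Z M L C T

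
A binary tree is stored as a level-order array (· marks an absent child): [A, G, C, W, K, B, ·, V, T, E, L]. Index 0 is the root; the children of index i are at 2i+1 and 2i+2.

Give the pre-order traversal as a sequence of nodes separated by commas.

Pre-order visits the node, then its left subtree, then its right subtree.
Visit A.
At A: go left to G.
  Visit G.
  At G: go left to W.
    Visit W.
    At W: go left to V.
      V is a leaf — visit V.
    At W: go right to T.
      T is a leaf — visit T.
  At G: go right to K.
    Visit K.
    At K: go left to E.
      E is a leaf — visit E.
    At K: go right to L.
      L is a leaf — visit L.
At A: go right to C.
  Visit C.
  At C: go left to B.
    B is a leaf — visit B.
  At C: no right child.

A, G, W, V, T, K, E, L, C, B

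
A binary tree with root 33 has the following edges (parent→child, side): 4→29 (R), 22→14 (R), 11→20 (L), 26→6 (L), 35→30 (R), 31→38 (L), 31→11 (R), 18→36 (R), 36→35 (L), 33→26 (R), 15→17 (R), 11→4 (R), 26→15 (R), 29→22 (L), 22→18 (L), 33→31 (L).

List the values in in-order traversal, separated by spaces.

38 31 20 11 4 18 35 30 36 22 14 29 33 6 26 15 17

In-order visits the left subtree, then the node, then the right subtree.
At 33: go left to 31.
  At 31: go left to 38.
    38 is a leaf — visit 38.
  Visit 31.
  At 31: go right to 11.
    At 11: go left to 20.
      20 is a leaf — visit 20.
    Visit 11.
    At 11: go right to 4.
      At 4: no left child.
      Visit 4.
      At 4: go right to 29.
        At 29: go left to 22.
          At 22: go left to 18.
            At 18: no left child.
            Visit 18.
            At 18: go right to 36.
              At 36: go left to 35.
                At 35: no left child.
                Visit 35.
                At 35: go right to 30.
                  30 is a leaf — visit 30.
              Visit 36.
              At 36: no right child.
          Visit 22.
          At 22: go right to 14.
            14 is a leaf — visit 14.
        Visit 29.
        At 29: no right child.
Visit 33.
At 33: go right to 26.
  At 26: go left to 6.
    6 is a leaf — visit 6.
  Visit 26.
  At 26: go right to 15.
    At 15: no left child.
    Visit 15.
    At 15: go right to 17.
      17 is a leaf — visit 17.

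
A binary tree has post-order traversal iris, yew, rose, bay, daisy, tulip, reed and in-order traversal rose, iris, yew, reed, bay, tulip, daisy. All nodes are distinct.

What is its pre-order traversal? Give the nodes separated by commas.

reed, rose, yew, iris, tulip, bay, daisy

The last element of post-order is the root; it splits in-order into left and right subtrees.
Root reed: left subtree has 3 nodes {rose, iris, yew}, right has 3 {bay, tulip, daisy}.
  Root rose: left subtree has 0 nodes { }, right has 2 {iris, yew}.
    Root yew: left subtree has 1 node {iris}, right has 0 { }.
  Root tulip: left subtree has 1 node {bay}, right has 1 {daisy}.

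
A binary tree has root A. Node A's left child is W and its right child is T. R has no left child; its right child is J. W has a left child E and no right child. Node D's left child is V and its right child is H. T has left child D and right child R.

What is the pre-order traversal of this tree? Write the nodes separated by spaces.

A W E T D V H R J

Pre-order visits the node, then its left subtree, then its right subtree.
Visit A.
At A: go left to W.
  Visit W.
  At W: go left to E.
    E is a leaf — visit E.
  At W: no right child.
At A: go right to T.
  Visit T.
  At T: go left to D.
    Visit D.
    At D: go left to V.
      V is a leaf — visit V.
    At D: go right to H.
      H is a leaf — visit H.
  At T: go right to R.
    Visit R.
    At R: no left child.
    At R: go right to J.
      J is a leaf — visit J.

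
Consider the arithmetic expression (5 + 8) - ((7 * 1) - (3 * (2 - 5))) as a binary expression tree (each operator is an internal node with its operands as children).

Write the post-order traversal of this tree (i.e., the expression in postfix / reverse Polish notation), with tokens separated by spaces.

Post-order on an expression tree gives postfix notation: for each operator, emit left operand, right operand, then the operator.

5 8 + 7 1 * 3 2 5 - * - -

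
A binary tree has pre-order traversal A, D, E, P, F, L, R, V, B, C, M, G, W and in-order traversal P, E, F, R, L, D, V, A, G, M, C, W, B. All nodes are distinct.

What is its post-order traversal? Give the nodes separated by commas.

The first element of pre-order is the root; it splits in-order into left and right subtrees.
Root A: left subtree has 7 nodes {P, E, F, R, L, D, V}, right has 5 {G, M, C, W, B}.
  Root D: left subtree has 5 nodes {P, E, F, R, L}, right has 1 {V}.
    Root E: left subtree has 1 node {P}, right has 3 {F, R, L}.
      Root F: left subtree has 0 nodes { }, right has 2 {R, L}.
        Root L: left subtree has 1 node {R}, right has 0 { }.
  Root B: left subtree has 4 nodes {G, M, C, W}, right has 0 { }.
    Root C: left subtree has 2 nodes {G, M}, right has 1 {W}.
      Root M: left subtree has 1 node {G}, right has 0 { }.

P, R, L, F, E, V, D, G, M, W, C, B, A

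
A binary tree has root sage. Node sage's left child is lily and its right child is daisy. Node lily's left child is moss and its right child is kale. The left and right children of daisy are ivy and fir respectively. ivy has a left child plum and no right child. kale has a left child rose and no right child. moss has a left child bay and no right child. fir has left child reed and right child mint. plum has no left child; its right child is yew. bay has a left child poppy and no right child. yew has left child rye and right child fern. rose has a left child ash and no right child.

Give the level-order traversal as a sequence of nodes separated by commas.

sage, lily, daisy, moss, kale, ivy, fir, bay, rose, plum, reed, mint, poppy, ash, yew, rye, fern

Level-order visits nodes level by level from the root, left to right within each level.
Level 0: sage
Level 1: lily, daisy
Level 2: moss, kale, ivy, fir
Level 3: bay, rose, plum, reed, mint
Level 4: poppy, ash, yew
Level 5: rye, fern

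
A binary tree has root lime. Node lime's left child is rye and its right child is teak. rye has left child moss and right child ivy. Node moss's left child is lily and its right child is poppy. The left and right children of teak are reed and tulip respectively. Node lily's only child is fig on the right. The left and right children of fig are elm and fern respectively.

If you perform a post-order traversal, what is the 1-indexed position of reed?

Post-order visits the left subtree, then the right subtree, then the node.
At lime: go left to rye.
  At rye: go left to moss.
    At moss: go left to lily.
      At lily: no left child.
      At lily: go right to fig.
        At fig: go left to elm.
          elm is a leaf — visit elm.
        At fig: go right to fern.
          fern is a leaf — visit fern.
        Visit fig.
      Visit lily.
    At moss: go right to poppy.
      poppy is a leaf — visit poppy.
    Visit moss.
  At rye: go right to ivy.
    ivy is a leaf — visit ivy.
  Visit rye.
At lime: go right to teak.
  At teak: go left to reed.
    reed is a leaf — visit reed.
  At teak: go right to tulip.
    tulip is a leaf — visit tulip.
  Visit teak.
Visit lime.
Full post-order sequence: elm, fern, fig, lily, poppy, moss, ivy, rye, reed, tulip, teak, lime.

9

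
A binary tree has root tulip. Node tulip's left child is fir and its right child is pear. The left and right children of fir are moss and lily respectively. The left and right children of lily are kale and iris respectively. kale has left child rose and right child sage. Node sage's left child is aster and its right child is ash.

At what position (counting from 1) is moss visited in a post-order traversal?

Post-order visits the left subtree, then the right subtree, then the node.
At tulip: go left to fir.
  At fir: go left to moss.
    moss is a leaf — visit moss.
  At fir: go right to lily.
    At lily: go left to kale.
      At kale: go left to rose.
        rose is a leaf — visit rose.
      At kale: go right to sage.
        At sage: go left to aster.
          aster is a leaf — visit aster.
        At sage: go right to ash.
          ash is a leaf — visit ash.
        Visit sage.
      Visit kale.
    At lily: go right to iris.
      iris is a leaf — visit iris.
    Visit lily.
  Visit fir.
At tulip: go right to pear.
  pear is a leaf — visit pear.
Visit tulip.
Full post-order sequence: moss, rose, aster, ash, sage, kale, iris, lily, fir, pear, tulip.

1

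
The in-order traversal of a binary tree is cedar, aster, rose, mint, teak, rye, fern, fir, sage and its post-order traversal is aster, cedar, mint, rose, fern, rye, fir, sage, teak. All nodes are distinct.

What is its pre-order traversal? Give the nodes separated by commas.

teak, rose, cedar, aster, mint, sage, fir, rye, fern

The last element of post-order is the root; it splits in-order into left and right subtrees.
Root teak: left subtree has 4 nodes {cedar, aster, rose, mint}, right has 4 {rye, fern, fir, sage}.
  Root rose: left subtree has 2 nodes {cedar, aster}, right has 1 {mint}.
    Root cedar: left subtree has 0 nodes { }, right has 1 {aster}.
  Root sage: left subtree has 3 nodes {rye, fern, fir}, right has 0 { }.
    Root fir: left subtree has 2 nodes {rye, fern}, right has 0 { }.
      Root rye: left subtree has 0 nodes { }, right has 1 {fern}.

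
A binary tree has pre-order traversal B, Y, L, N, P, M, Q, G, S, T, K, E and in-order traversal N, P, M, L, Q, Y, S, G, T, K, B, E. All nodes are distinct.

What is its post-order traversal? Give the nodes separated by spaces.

M P N Q L S K T G Y E B

The first element of pre-order is the root; it splits in-order into left and right subtrees.
Root B: left subtree has 10 nodes {N, P, M, L, Q, Y, S, G, T, K}, right has 1 {E}.
  Root Y: left subtree has 5 nodes {N, P, M, L, Q}, right has 4 {S, G, T, K}.
    Root L: left subtree has 3 nodes {N, P, M}, right has 1 {Q}.
      Root N: left subtree has 0 nodes { }, right has 2 {P, M}.
        Root P: left subtree has 0 nodes { }, right has 1 {M}.
    Root G: left subtree has 1 node {S}, right has 2 {T, K}.
      Root T: left subtree has 0 nodes { }, right has 1 {K}.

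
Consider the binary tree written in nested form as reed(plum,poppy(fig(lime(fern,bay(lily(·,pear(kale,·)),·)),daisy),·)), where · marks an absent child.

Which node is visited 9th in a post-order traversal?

Post-order visits the left subtree, then the right subtree, then the node.
At reed: go left to plum.
  plum is a leaf — visit plum.
At reed: go right to poppy.
  At poppy: go left to fig.
    At fig: go left to lime.
      At lime: go left to fern.
        fern is a leaf — visit fern.
      At lime: go right to bay.
        At bay: go left to lily.
          At lily: no left child.
          At lily: go right to pear.
            At pear: go left to kale.
              kale is a leaf — visit kale.
            At pear: no right child.
            Visit pear.
          Visit lily.
        At bay: no right child.
        Visit bay.
      Visit lime.
    At fig: go right to daisy.
      daisy is a leaf — visit daisy.
    Visit fig.
  At poppy: no right child.
  Visit poppy.
Visit reed.
Full post-order sequence: plum, fern, kale, pear, lily, bay, lime, daisy, fig, poppy, reed.

fig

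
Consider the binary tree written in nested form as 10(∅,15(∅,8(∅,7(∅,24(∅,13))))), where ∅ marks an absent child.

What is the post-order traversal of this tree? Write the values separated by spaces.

13 24 7 8 15 10

Post-order visits the left subtree, then the right subtree, then the node.
At 10: no left child.
At 10: go right to 15.
  At 15: no left child.
  At 15: go right to 8.
    At 8: no left child.
    At 8: go right to 7.
      At 7: no left child.
      At 7: go right to 24.
        At 24: no left child.
        At 24: go right to 13.
          13 is a leaf — visit 13.
        Visit 24.
      Visit 7.
    Visit 8.
  Visit 15.
Visit 10.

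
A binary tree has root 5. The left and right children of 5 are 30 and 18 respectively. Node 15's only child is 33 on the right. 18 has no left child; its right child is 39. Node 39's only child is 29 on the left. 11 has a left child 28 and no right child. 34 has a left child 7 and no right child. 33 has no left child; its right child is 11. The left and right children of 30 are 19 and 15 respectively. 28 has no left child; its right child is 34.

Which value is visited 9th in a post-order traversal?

Post-order visits the left subtree, then the right subtree, then the node.
At 5: go left to 30.
  At 30: go left to 19.
    19 is a leaf — visit 19.
  At 30: go right to 15.
    At 15: no left child.
    At 15: go right to 33.
      At 33: no left child.
      At 33: go right to 11.
        At 11: go left to 28.
          At 28: no left child.
          At 28: go right to 34.
            At 34: go left to 7.
              7 is a leaf — visit 7.
            At 34: no right child.
            Visit 34.
          Visit 28.
        At 11: no right child.
        Visit 11.
      Visit 33.
    Visit 15.
  Visit 30.
At 5: go right to 18.
  At 18: no left child.
  At 18: go right to 39.
    At 39: go left to 29.
      29 is a leaf — visit 29.
    At 39: no right child.
    Visit 39.
  Visit 18.
Visit 5.
Full post-order sequence: 19, 7, 34, 28, 11, 33, 15, 30, 29, 39, 18, 5.

29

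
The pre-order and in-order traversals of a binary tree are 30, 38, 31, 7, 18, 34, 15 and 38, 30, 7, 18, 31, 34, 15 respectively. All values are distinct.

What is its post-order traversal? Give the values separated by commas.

The first element of pre-order is the root; it splits in-order into left and right subtrees.
Root 30: left subtree has 1 node {38}, right has 5 {7, 18, 31, 34, 15}.
  Root 31: left subtree has 2 nodes {7, 18}, right has 2 {34, 15}.
    Root 7: left subtree has 0 nodes { }, right has 1 {18}.
    Root 34: left subtree has 0 nodes { }, right has 1 {15}.

38, 18, 7, 15, 34, 31, 30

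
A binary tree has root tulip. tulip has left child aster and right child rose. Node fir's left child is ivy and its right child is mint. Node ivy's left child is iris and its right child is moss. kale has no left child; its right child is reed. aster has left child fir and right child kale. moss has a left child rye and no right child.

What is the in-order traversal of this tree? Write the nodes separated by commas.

In-order visits the left subtree, then the node, then the right subtree.
At tulip: go left to aster.
  At aster: go left to fir.
    At fir: go left to ivy.
      At ivy: go left to iris.
        iris is a leaf — visit iris.
      Visit ivy.
      At ivy: go right to moss.
        At moss: go left to rye.
          rye is a leaf — visit rye.
        Visit moss.
        At moss: no right child.
    Visit fir.
    At fir: go right to mint.
      mint is a leaf — visit mint.
  Visit aster.
  At aster: go right to kale.
    At kale: no left child.
    Visit kale.
    At kale: go right to reed.
      reed is a leaf — visit reed.
Visit tulip.
At tulip: go right to rose.
  rose is a leaf — visit rose.

iris, ivy, rye, moss, fir, mint, aster, kale, reed, tulip, rose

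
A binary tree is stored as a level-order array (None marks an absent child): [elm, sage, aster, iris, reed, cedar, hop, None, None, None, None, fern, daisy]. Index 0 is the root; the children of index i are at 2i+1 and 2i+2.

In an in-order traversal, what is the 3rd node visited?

reed

In-order visits the left subtree, then the node, then the right subtree.
At elm: go left to sage.
  At sage: go left to iris.
    iris is a leaf — visit iris.
  Visit sage.
  At sage: go right to reed.
    reed is a leaf — visit reed.
Visit elm.
At elm: go right to aster.
  At aster: go left to cedar.
    At cedar: go left to fern.
      fern is a leaf — visit fern.
    Visit cedar.
    At cedar: go right to daisy.
      daisy is a leaf — visit daisy.
  Visit aster.
  At aster: go right to hop.
    hop is a leaf — visit hop.
Full in-order sequence: iris, sage, reed, elm, fern, cedar, daisy, aster, hop.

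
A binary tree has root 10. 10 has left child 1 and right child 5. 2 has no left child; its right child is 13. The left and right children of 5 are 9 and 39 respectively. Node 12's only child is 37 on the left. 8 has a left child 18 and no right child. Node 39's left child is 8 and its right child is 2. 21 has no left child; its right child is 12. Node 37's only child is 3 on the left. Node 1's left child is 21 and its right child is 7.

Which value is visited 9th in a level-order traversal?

Level-order visits nodes level by level from the root, left to right within each level.
Level 0: 10
Level 1: 1, 5
Level 2: 21, 7, 9, 39
Level 3: 12, 8, 2
Level 4: 37, 18, 13
Level 5: 3
Full level-order sequence: 10, 1, 5, 21, 7, 9, 39, 12, 8, 2, 37, 18, 13, 3.

8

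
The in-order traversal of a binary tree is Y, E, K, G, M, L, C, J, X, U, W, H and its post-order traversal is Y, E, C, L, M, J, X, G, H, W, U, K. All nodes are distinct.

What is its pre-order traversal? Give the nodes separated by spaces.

K E Y U G X J M L C W H

The last element of post-order is the root; it splits in-order into left and right subtrees.
Root K: left subtree has 2 nodes {Y, E}, right has 9 {G, M, L, C, J, X, U, W, H}.
  Root E: left subtree has 1 node {Y}, right has 0 { }.
  Root U: left subtree has 6 nodes {G, M, L, C, J, X}, right has 2 {W, H}.
    Root G: left subtree has 0 nodes { }, right has 5 {M, L, C, J, X}.
      Root X: left subtree has 4 nodes {M, L, C, J}, right has 0 { }.
        Root J: left subtree has 3 nodes {M, L, C}, right has 0 { }.
          Root M: left subtree has 0 nodes { }, right has 2 {L, C}.
            Root L: left subtree has 0 nodes { }, right has 1 {C}.
    Root W: left subtree has 0 nodes { }, right has 1 {H}.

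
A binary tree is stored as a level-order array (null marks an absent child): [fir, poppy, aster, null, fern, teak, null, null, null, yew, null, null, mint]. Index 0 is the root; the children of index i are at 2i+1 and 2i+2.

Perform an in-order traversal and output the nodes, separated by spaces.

In-order visits the left subtree, then the node, then the right subtree.
At fir: go left to poppy.
  At poppy: no left child.
  Visit poppy.
  At poppy: go right to fern.
    At fern: go left to yew.
      yew is a leaf — visit yew.
    Visit fern.
    At fern: no right child.
Visit fir.
At fir: go right to aster.
  At aster: go left to teak.
    At teak: no left child.
    Visit teak.
    At teak: go right to mint.
      mint is a leaf — visit mint.
  Visit aster.
  At aster: no right child.

poppy yew fern fir teak mint aster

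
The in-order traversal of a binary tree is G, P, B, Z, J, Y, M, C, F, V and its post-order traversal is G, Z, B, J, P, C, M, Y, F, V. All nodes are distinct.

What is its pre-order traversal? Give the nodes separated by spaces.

V F Y P G J B Z M C

The last element of post-order is the root; it splits in-order into left and right subtrees.
Root V: left subtree has 9 nodes {G, P, B, Z, J, Y, M, C, F}, right has 0 { }.
  Root F: left subtree has 8 nodes {G, P, B, Z, J, Y, M, C}, right has 0 { }.
    Root Y: left subtree has 5 nodes {G, P, B, Z, J}, right has 2 {M, C}.
      Root P: left subtree has 1 node {G}, right has 3 {B, Z, J}.
        Root J: left subtree has 2 nodes {B, Z}, right has 0 { }.
          Root B: left subtree has 0 nodes { }, right has 1 {Z}.
      Root M: left subtree has 0 nodes { }, right has 1 {C}.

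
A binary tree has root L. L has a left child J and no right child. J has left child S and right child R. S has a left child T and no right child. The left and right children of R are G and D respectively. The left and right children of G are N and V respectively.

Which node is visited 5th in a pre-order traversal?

R

Pre-order visits the node, then its left subtree, then its right subtree.
Visit L.
At L: go left to J.
  Visit J.
  At J: go left to S.
    Visit S.
    At S: go left to T.
      T is a leaf — visit T.
    At S: no right child.
  At J: go right to R.
    Visit R.
    At R: go left to G.
      Visit G.
      At G: go left to N.
        N is a leaf — visit N.
      At G: go right to V.
        V is a leaf — visit V.
    At R: go right to D.
      D is a leaf — visit D.
At L: no right child.
Full pre-order sequence: L, J, S, T, R, G, N, V, D.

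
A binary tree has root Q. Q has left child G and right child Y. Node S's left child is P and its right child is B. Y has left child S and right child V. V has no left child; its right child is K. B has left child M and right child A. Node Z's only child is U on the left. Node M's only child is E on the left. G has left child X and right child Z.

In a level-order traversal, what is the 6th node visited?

Level-order visits nodes level by level from the root, left to right within each level.
Level 0: Q
Level 1: G, Y
Level 2: X, Z, S, V
Level 3: U, P, B, K
Level 4: M, A
Level 5: E
Full level-order sequence: Q, G, Y, X, Z, S, V, U, P, B, K, M, A, E.

S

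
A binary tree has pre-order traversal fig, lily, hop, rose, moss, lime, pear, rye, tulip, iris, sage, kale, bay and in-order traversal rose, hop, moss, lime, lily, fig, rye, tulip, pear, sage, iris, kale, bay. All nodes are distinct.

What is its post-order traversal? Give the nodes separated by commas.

rose, lime, moss, hop, lily, tulip, rye, sage, bay, kale, iris, pear, fig

The first element of pre-order is the root; it splits in-order into left and right subtrees.
Root fig: left subtree has 5 nodes {rose, hop, moss, lime, lily}, right has 7 {rye, tulip, pear, sage, iris, kale, bay}.
  Root lily: left subtree has 4 nodes {rose, hop, moss, lime}, right has 0 { }.
    Root hop: left subtree has 1 node {rose}, right has 2 {moss, lime}.
      Root moss: left subtree has 0 nodes { }, right has 1 {lime}.
  Root pear: left subtree has 2 nodes {rye, tulip}, right has 4 {sage, iris, kale, bay}.
    Root rye: left subtree has 0 nodes { }, right has 1 {tulip}.
    Root iris: left subtree has 1 node {sage}, right has 2 {kale, bay}.
      Root kale: left subtree has 0 nodes { }, right has 1 {bay}.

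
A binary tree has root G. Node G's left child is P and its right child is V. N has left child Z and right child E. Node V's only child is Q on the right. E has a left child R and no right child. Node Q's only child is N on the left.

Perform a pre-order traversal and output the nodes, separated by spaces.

Pre-order visits the node, then its left subtree, then its right subtree.
Visit G.
At G: go left to P.
  P is a leaf — visit P.
At G: go right to V.
  Visit V.
  At V: no left child.
  At V: go right to Q.
    Visit Q.
    At Q: go left to N.
      Visit N.
      At N: go left to Z.
        Z is a leaf — visit Z.
      At N: go right to E.
        Visit E.
        At E: go left to R.
          R is a leaf — visit R.
        At E: no right child.
    At Q: no right child.

G P V Q N Z E R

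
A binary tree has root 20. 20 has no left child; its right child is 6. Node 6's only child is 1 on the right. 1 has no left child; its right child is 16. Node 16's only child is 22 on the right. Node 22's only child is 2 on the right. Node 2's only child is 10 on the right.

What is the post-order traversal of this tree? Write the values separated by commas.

Post-order visits the left subtree, then the right subtree, then the node.
At 20: no left child.
At 20: go right to 6.
  At 6: no left child.
  At 6: go right to 1.
    At 1: no left child.
    At 1: go right to 16.
      At 16: no left child.
      At 16: go right to 22.
        At 22: no left child.
        At 22: go right to 2.
          At 2: no left child.
          At 2: go right to 10.
            10 is a leaf — visit 10.
          Visit 2.
        Visit 22.
      Visit 16.
    Visit 1.
  Visit 6.
Visit 20.

10, 2, 22, 16, 1, 6, 20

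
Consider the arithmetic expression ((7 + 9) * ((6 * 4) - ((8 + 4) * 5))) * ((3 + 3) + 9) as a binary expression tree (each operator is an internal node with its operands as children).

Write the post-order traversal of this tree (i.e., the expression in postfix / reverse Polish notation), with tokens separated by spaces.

Post-order on an expression tree gives postfix notation: for each operator, emit left operand, right operand, then the operator.

7 9 + 6 4 * 8 4 + 5 * - * 3 3 + 9 + *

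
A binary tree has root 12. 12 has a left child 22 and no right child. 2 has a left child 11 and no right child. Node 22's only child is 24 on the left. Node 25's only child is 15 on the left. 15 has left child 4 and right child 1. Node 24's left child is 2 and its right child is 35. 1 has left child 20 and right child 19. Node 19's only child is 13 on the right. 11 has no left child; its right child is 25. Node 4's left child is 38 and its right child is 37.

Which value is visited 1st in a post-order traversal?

Post-order visits the left subtree, then the right subtree, then the node.
At 12: go left to 22.
  At 22: go left to 24.
    At 24: go left to 2.
      At 2: go left to 11.
        At 11: no left child.
        At 11: go right to 25.
          At 25: go left to 15.
            At 15: go left to 4.
              At 4: go left to 38.
                38 is a leaf — visit 38.
              At 4: go right to 37.
                37 is a leaf — visit 37.
              Visit 4.
            At 15: go right to 1.
              At 1: go left to 20.
                20 is a leaf — visit 20.
              At 1: go right to 19.
                At 19: no left child.
                At 19: go right to 13.
                  13 is a leaf — visit 13.
                Visit 19.
              Visit 1.
            Visit 15.
          At 25: no right child.
          Visit 25.
        Visit 11.
      At 2: no right child.
      Visit 2.
    At 24: go right to 35.
      35 is a leaf — visit 35.
    Visit 24.
  At 22: no right child.
  Visit 22.
At 12: no right child.
Visit 12.
Full post-order sequence: 38, 37, 4, 20, 13, 19, 1, 15, 25, 11, 2, 35, 24, 22, 12.

38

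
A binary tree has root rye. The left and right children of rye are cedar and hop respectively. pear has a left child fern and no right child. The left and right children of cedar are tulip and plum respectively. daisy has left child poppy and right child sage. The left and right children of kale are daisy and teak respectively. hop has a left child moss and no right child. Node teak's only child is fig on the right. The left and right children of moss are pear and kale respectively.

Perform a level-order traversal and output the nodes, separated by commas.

rye, cedar, hop, tulip, plum, moss, pear, kale, fern, daisy, teak, poppy, sage, fig

Level-order visits nodes level by level from the root, left to right within each level.
Level 0: rye
Level 1: cedar, hop
Level 2: tulip, plum, moss
Level 3: pear, kale
Level 4: fern, daisy, teak
Level 5: poppy, sage, fig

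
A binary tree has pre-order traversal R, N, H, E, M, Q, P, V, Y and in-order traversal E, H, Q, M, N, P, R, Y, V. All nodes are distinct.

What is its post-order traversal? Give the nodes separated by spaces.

E Q M H P N Y V R

The first element of pre-order is the root; it splits in-order into left and right subtrees.
Root R: left subtree has 6 nodes {E, H, Q, M, N, P}, right has 2 {Y, V}.
  Root N: left subtree has 4 nodes {E, H, Q, M}, right has 1 {P}.
    Root H: left subtree has 1 node {E}, right has 2 {Q, M}.
      Root M: left subtree has 1 node {Q}, right has 0 { }.
  Root V: left subtree has 1 node {Y}, right has 0 { }.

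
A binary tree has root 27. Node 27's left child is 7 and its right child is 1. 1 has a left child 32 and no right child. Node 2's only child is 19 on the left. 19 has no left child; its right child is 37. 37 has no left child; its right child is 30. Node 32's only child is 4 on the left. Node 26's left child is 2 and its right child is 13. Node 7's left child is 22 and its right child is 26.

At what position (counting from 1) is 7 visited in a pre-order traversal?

2

Pre-order visits the node, then its left subtree, then its right subtree.
Visit 27.
At 27: go left to 7.
  Visit 7.
  At 7: go left to 22.
    22 is a leaf — visit 22.
  At 7: go right to 26.
    Visit 26.
    At 26: go left to 2.
      Visit 2.
      At 2: go left to 19.
        Visit 19.
        At 19: no left child.
        At 19: go right to 37.
          Visit 37.
          At 37: no left child.
          At 37: go right to 30.
            30 is a leaf — visit 30.
      At 2: no right child.
    At 26: go right to 13.
      13 is a leaf — visit 13.
At 27: go right to 1.
  Visit 1.
  At 1: go left to 32.
    Visit 32.
    At 32: go left to 4.
      4 is a leaf — visit 4.
    At 32: no right child.
  At 1: no right child.
Full pre-order sequence: 27, 7, 22, 26, 2, 19, 37, 30, 13, 1, 32, 4.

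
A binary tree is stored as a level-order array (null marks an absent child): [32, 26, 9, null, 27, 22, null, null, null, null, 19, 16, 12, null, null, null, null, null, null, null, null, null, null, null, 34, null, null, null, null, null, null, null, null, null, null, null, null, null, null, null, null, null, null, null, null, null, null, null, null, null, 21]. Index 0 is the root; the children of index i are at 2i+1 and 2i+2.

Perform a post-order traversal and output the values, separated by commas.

19, 27, 26, 21, 34, 16, 12, 22, 9, 32

Post-order visits the left subtree, then the right subtree, then the node.
At 32: go left to 26.
  At 26: no left child.
  At 26: go right to 27.
    At 27: no left child.
    At 27: go right to 19.
      19 is a leaf — visit 19.
    Visit 27.
  Visit 26.
At 32: go right to 9.
  At 9: go left to 22.
    At 22: go left to 16.
      At 16: no left child.
      At 16: go right to 34.
        At 34: no left child.
        At 34: go right to 21.
          21 is a leaf — visit 21.
        Visit 34.
      Visit 16.
    At 22: go right to 12.
      12 is a leaf — visit 12.
    Visit 22.
  At 9: no right child.
  Visit 9.
Visit 32.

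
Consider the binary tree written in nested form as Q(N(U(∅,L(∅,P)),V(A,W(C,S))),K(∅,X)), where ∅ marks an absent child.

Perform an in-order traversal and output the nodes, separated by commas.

U, L, P, N, A, V, C, W, S, Q, K, X

In-order visits the left subtree, then the node, then the right subtree.
At Q: go left to N.
  At N: go left to U.
    At U: no left child.
    Visit U.
    At U: go right to L.
      At L: no left child.
      Visit L.
      At L: go right to P.
        P is a leaf — visit P.
  Visit N.
  At N: go right to V.
    At V: go left to A.
      A is a leaf — visit A.
    Visit V.
    At V: go right to W.
      At W: go left to C.
        C is a leaf — visit C.
      Visit W.
      At W: go right to S.
        S is a leaf — visit S.
Visit Q.
At Q: go right to K.
  At K: no left child.
  Visit K.
  At K: go right to X.
    X is a leaf — visit X.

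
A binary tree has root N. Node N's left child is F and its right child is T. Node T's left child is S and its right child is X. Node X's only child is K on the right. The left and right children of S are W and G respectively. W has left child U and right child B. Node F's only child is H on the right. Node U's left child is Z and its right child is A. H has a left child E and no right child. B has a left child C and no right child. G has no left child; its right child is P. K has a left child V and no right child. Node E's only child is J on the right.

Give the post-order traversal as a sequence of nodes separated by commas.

Post-order visits the left subtree, then the right subtree, then the node.
At N: go left to F.
  At F: no left child.
  At F: go right to H.
    At H: go left to E.
      At E: no left child.
      At E: go right to J.
        J is a leaf — visit J.
      Visit E.
    At H: no right child.
    Visit H.
  Visit F.
At N: go right to T.
  At T: go left to S.
    At S: go left to W.
      At W: go left to U.
        At U: go left to Z.
          Z is a leaf — visit Z.
        At U: go right to A.
          A is a leaf — visit A.
        Visit U.
      At W: go right to B.
        At B: go left to C.
          C is a leaf — visit C.
        At B: no right child.
        Visit B.
      Visit W.
    At S: go right to G.
      At G: no left child.
      At G: go right to P.
        P is a leaf — visit P.
      Visit G.
    Visit S.
  At T: go right to X.
    At X: no left child.
    At X: go right to K.
      At K: go left to V.
        V is a leaf — visit V.
      At K: no right child.
      Visit K.
    Visit X.
  Visit T.
Visit N.

J, E, H, F, Z, A, U, C, B, W, P, G, S, V, K, X, T, N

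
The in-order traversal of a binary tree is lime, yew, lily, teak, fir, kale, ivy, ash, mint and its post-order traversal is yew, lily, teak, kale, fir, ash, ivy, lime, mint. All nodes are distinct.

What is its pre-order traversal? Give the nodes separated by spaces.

mint lime ivy fir teak lily yew kale ash

The last element of post-order is the root; it splits in-order into left and right subtrees.
Root mint: left subtree has 8 nodes {lime, yew, lily, teak, fir, kale, ivy, ash}, right has 0 { }.
  Root lime: left subtree has 0 nodes { }, right has 7 {yew, lily, teak, fir, kale, ivy, ash}.
    Root ivy: left subtree has 5 nodes {yew, lily, teak, fir, kale}, right has 1 {ash}.
      Root fir: left subtree has 3 nodes {yew, lily, teak}, right has 1 {kale}.
        Root teak: left subtree has 2 nodes {yew, lily}, right has 0 { }.
          Root lily: left subtree has 1 node {yew}, right has 0 { }.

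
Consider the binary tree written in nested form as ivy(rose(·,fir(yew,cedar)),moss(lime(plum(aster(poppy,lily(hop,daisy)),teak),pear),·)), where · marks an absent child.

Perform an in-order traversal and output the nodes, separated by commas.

rose, yew, fir, cedar, ivy, poppy, aster, hop, lily, daisy, plum, teak, lime, pear, moss

In-order visits the left subtree, then the node, then the right subtree.
At ivy: go left to rose.
  At rose: no left child.
  Visit rose.
  At rose: go right to fir.
    At fir: go left to yew.
      yew is a leaf — visit yew.
    Visit fir.
    At fir: go right to cedar.
      cedar is a leaf — visit cedar.
Visit ivy.
At ivy: go right to moss.
  At moss: go left to lime.
    At lime: go left to plum.
      At plum: go left to aster.
        At aster: go left to poppy.
          poppy is a leaf — visit poppy.
        Visit aster.
        At aster: go right to lily.
          At lily: go left to hop.
            hop is a leaf — visit hop.
          Visit lily.
          At lily: go right to daisy.
            daisy is a leaf — visit daisy.
      Visit plum.
      At plum: go right to teak.
        teak is a leaf — visit teak.
    Visit lime.
    At lime: go right to pear.
      pear is a leaf — visit pear.
  Visit moss.
  At moss: no right child.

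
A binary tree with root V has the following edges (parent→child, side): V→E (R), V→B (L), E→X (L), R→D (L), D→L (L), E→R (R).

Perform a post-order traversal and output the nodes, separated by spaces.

B X L D R E V

Post-order visits the left subtree, then the right subtree, then the node.
At V: go left to B.
  B is a leaf — visit B.
At V: go right to E.
  At E: go left to X.
    X is a leaf — visit X.
  At E: go right to R.
    At R: go left to D.
      At D: go left to L.
        L is a leaf — visit L.
      At D: no right child.
      Visit D.
    At R: no right child.
    Visit R.
  Visit E.
Visit V.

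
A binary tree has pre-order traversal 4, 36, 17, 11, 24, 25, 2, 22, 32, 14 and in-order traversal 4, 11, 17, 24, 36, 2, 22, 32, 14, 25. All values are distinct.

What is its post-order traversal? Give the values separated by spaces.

11 24 17 14 32 22 2 25 36 4

The first element of pre-order is the root; it splits in-order into left and right subtrees.
Root 4: left subtree has 0 nodes { }, right has 9 {11, 17, 24, 36, 2, 22, 32, 14, 25}.
  Root 36: left subtree has 3 nodes {11, 17, 24}, right has 5 {2, 22, 32, 14, 25}.
    Root 17: left subtree has 1 node {11}, right has 1 {24}.
    Root 25: left subtree has 4 nodes {2, 22, 32, 14}, right has 0 { }.
      Root 2: left subtree has 0 nodes { }, right has 3 {22, 32, 14}.
        Root 22: left subtree has 0 nodes { }, right has 2 {32, 14}.
          Root 32: left subtree has 0 nodes { }, right has 1 {14}.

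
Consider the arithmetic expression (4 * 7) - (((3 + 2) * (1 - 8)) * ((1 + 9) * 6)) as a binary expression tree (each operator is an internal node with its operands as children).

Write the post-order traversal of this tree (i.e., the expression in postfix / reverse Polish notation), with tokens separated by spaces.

Post-order on an expression tree gives postfix notation: for each operator, emit left operand, right operand, then the operator.

4 7 * 3 2 + 1 8 - * 1 9 + 6 * * -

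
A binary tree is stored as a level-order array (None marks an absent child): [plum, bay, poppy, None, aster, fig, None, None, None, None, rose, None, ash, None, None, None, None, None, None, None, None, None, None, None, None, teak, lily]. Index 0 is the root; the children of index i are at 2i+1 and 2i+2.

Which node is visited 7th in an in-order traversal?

In-order visits the left subtree, then the node, then the right subtree.
At plum: go left to bay.
  At bay: no left child.
  Visit bay.
  At bay: go right to aster.
    At aster: no left child.
    Visit aster.
    At aster: go right to rose.
      rose is a leaf — visit rose.
Visit plum.
At plum: go right to poppy.
  At poppy: go left to fig.
    At fig: no left child.
    Visit fig.
    At fig: go right to ash.
      At ash: go left to teak.
        teak is a leaf — visit teak.
      Visit ash.
      At ash: go right to lily.
        lily is a leaf — visit lily.
  Visit poppy.
  At poppy: no right child.
Full in-order sequence: bay, aster, rose, plum, fig, teak, ash, lily, poppy.

ash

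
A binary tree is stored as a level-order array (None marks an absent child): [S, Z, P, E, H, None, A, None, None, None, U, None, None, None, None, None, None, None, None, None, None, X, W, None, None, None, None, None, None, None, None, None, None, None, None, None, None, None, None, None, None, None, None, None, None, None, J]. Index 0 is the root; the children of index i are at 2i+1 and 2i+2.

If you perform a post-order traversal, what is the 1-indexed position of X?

Post-order visits the left subtree, then the right subtree, then the node.
At S: go left to Z.
  At Z: go left to E.
    E is a leaf — visit E.
  At Z: go right to H.
    At H: no left child.
    At H: go right to U.
      At U: go left to X.
        X is a leaf — visit X.
      At U: go right to W.
        At W: no left child.
        At W: go right to J.
          J is a leaf — visit J.
        Visit W.
      Visit U.
    Visit H.
  Visit Z.
At S: go right to P.
  At P: no left child.
  At P: go right to A.
    A is a leaf — visit A.
  Visit P.
Visit S.
Full post-order sequence: E, X, J, W, U, H, Z, A, P, S.

2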